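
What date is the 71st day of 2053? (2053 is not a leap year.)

January has 31 days (71 − 31 = 40 remain).
February has 28 days (40 − 28 = 12 remain).
12 into March → March 12.

2053-03-12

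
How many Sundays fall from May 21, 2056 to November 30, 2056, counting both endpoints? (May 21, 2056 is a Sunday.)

28

May 21, 2056 is a Sunday; the first Sunday on or after it is May 21, 2056.
From May 21, 2056 to November 30, 2056: 10 + 30 + 31 + 31 + 30 + 31 + 30 = 193 days (rest of May, June, July, August, September, October, November).
193 ÷ 7 = 27 full weeks with remainder 4, so 27 more Sundays after the first → 28.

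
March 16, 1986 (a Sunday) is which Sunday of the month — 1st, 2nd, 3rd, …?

3rd

Day 16 falls in week ⌈16/7⌉ of the month.
Days 1–7 hold the 1st Sunday, 8–14 the 2nd, 15–21 the 3rd, 22–28 the 4th, 29–31 the 5th.
16 is in the range for the 3rd.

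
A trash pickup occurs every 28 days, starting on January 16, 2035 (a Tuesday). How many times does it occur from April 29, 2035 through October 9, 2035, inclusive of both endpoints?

6

Occurrences land 28·i days after January 16, 2035 for i = 0, 1, 2, …
April 29, 2035 is 103 days after the start; 103 ÷ 28 = 3 remainder 19; since the remainder is 19, round up to i = 4. First occurrence in the window: #5 on May 8, 2035 (4×28 = 112 days in).
October 9, 2035 is 266 days after the start; 266 ÷ 28 = 9 remainder 14. Last occurrence in the window: #10 on September 25, 2035.
Occurrences #5 through #10: 6 in total.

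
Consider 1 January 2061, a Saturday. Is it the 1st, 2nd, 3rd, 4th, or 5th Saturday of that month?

1st

Day 1 falls in week ⌈1/7⌉ of the month.
Days 1–7 hold the 1st Saturday, 8–14 the 2nd, 15–21 the 3rd, 22–28 the 4th, 29–31 the 5th.
1 is in the range for the 1st.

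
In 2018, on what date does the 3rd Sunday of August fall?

August 2018 begins on a Wednesday, so the first Sunday is August 5 (4 days later).
The 3rd Sunday is 2 weeks later: 5 + 14 = 19.

19 August 2018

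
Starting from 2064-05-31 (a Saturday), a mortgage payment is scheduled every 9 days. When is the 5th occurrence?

The 5th occurrence is 4 intervals after the first: 4 × 9 = 36 days after 2064-05-31.
May has 31 days — 0 days to the end of May leaves 36.
June has 30 days (6 left).
6 days into July → 2064-07-06.

2064-07-06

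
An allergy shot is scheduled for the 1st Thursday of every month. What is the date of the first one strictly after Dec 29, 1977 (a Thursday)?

Dec 1977 starts on a Thursday, so its 1st Thursday is Dec 1, 1977.
That is not after Dec 29, 1977, so look at Jan 1978.
Jan 1978 starts on a Sunday, so its 1st Thursday is Jan 5, 1978 (4 days in).

Jan 5, 1978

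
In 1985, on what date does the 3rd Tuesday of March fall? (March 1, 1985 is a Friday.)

March 1985 begins on a Friday, so the first Tuesday is March 5 (4 days later).
The 3rd Tuesday is 2 weeks later: 5 + 14 = 19.

1985-03-19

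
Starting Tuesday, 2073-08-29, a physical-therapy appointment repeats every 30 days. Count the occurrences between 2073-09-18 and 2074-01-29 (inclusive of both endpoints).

5

Occurrences land 30·i days after 2073-08-29 for i = 0, 1, 2, …
2073-09-18 is 20 days after the start; 20 ÷ 30 = 0 remainder 20; since the remainder is 20, round up to i = 1. First occurrence in the window: #2 on 2073-09-28 (1×30 = 30 days in).
2074-01-29 is 153 days after the start; 153 ÷ 30 = 5 remainder 3. Last occurrence in the window: #6 on 2074-01-26.
Occurrences #2 through #6: 5 in total.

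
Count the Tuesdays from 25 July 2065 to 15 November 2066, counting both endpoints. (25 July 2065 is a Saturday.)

68

25 July 2065 is a Saturday; the first Tuesday on or after it is 28 July 2065 (3 days later).
From 28 July 2065 to 15 November 2066: 156 + 319 = 475 days (rest of 2065, to 15 November 2066 in 2066).
475 ÷ 7 = 67 full weeks with remainder 6, so 67 more Tuesdays after the first → 68.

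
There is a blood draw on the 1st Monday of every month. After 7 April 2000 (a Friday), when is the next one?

April 2000 starts on a Saturday, so its 1st Monday is 3 April 2000 (2 days in).
That is not after 7 April 2000, so look at May 2000.
May 2000 starts on a Monday, so its 1st Monday is 1 May 2000.

1 May 2000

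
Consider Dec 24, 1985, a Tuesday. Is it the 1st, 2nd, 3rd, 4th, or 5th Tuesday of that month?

4th

Day 24 falls in week ⌈24/7⌉ of the month.
Days 1–7 hold the 1st Tuesday, 8–14 the 2nd, 15–21 the 3rd, 22–28 the 4th, 29–31 the 5th.
24 is in the range for the 4th.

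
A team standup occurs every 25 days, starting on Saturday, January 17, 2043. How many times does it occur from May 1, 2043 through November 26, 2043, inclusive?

8

Occurrences land 25·i days after January 17, 2043 for i = 0, 1, 2, …
May 1, 2043 is 104 days after the start; 104 ÷ 25 = 4 remainder 4; since the remainder is 4, round up to i = 5. First occurrence in the window: #6 on May 22, 2043 (5×25 = 125 days in).
November 26, 2043 is 313 days after the start; 313 ÷ 25 = 12 remainder 13. Last occurrence in the window: #13 on November 13, 2043.
Occurrences #6 through #13: 8 in total.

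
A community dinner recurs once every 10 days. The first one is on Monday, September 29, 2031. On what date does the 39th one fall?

The 39th occurrence is 38 intervals after the first: 38 × 10 = 380 days after September 29, 2031.
September has 30 days — 1 day to the end of September leaves 379.
October has 31 days (348 left).
November has 30 days (318 left).
December has 31 days (287 left).
January has 31 days (256 left).
February has 29 days (227 left).
March has 31 days (196 left).
April has 30 days (166 left).
May has 31 days (135 left).
June has 30 days (105 left).
July has 31 days (74 left).
August has 31 days (43 left).
September has 30 days (13 left).
13 days into October → October 13, 2032.

October 13, 2032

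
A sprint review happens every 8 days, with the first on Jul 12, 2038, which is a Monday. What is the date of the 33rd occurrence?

Mar 25, 2039

The 33rd occurrence is 32 intervals after the first: 32 × 8 = 256 days after Jul 12, 2038.
Jul has 31 days — 19 days to the end of Jul leaves 237.
Aug has 31 days (206 left).
Sep has 30 days (176 left).
Oct has 31 days (145 left).
Nov has 30 days (115 left).
Dec has 31 days (84 left).
Jan has 31 days (53 left).
Feb has 28 days (25 left).
25 days into Mar → Mar 25, 2039.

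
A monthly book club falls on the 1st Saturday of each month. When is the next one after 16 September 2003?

September 2003 starts on a Monday, so its 1st Saturday is 6 September 2003 (5 days in).
That is not after 16 September 2003, so look at October 2003.
October 2003 starts on a Wednesday, so its 1st Saturday is 4 October 2003 (3 days in).

4 October 2003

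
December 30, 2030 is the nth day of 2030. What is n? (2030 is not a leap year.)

364

Days in months before December: 31 + 28 + 31 + 30 + 31 + 30 + 31 + 31 + 30 + 31 + 30 = 334.
Plus 30 days into December → day 364.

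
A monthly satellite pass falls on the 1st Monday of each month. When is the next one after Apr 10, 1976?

May 3, 1976

Apr 1976 starts on a Thursday, so its 1st Monday is Apr 5, 1976 (4 days in).
That is not after Apr 10, 1976, so look at May 1976.
May 1976 starts on a Saturday, so its 1st Monday is May 3, 1976 (2 days in).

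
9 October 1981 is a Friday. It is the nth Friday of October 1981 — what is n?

2nd

Day 9 falls in week ⌈9/7⌉ of the month.
Days 1–7 hold the 1st Friday, 8–14 the 2nd, 15–21 the 3rd, 22–28 the 4th, 29–31 the 5th.
9 is in the range for the 2nd.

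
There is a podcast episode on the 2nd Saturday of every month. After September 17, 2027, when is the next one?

September 2027 starts on a Wednesday; its first Saturday is the 4th, so the 2nd Saturday is the 11th — September 11, 2027.
That is not after September 17, 2027, so look at October 2027.
October 2027 starts on a Friday; its first Saturday is the 2nd, so the 2nd Saturday is the 9th — October 9, 2027.

October 9, 2027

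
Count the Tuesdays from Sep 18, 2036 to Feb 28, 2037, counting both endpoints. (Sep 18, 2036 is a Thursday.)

23

Sep 18, 2036 is a Thursday; the first Tuesday on or after it is Sep 23, 2036 (5 days later).
From Sep 23, 2036 to Feb 28, 2037: 7 + 31 + 30 + 31 + 31 + 28 = 158 days (rest of Sep, Oct, Nov, Dec, Jan, Feb).
158 ÷ 7 = 22 full weeks with remainder 4, so 22 more Tuesdays after the first → 23.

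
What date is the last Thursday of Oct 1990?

Oct 25, 1990

Oct 1990 begins on a Monday, so the first Thursday is Oct 4 (3 days later).
Oct 1990 has 31 days. Adding weeks: 4, 11, 18, 25 — the last one ≤ 31 is the 25th.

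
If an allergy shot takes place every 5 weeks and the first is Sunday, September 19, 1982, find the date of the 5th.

The 5th occurrence is 4 intervals after the first: 4 × 35 = 140 days after September 19, 1982.
September has 30 days — 11 days to the end of September leaves 129.
October has 31 days (98 left).
November has 30 days (68 left).
December has 31 days (37 left).
January has 31 days (6 left).
6 days into February → February 6, 1983.

February 6, 1983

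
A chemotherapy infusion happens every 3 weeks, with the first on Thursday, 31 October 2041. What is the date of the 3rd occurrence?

12 December 2041

The 3rd occurrence is 2 intervals after the first: 2 × 21 = 42 days after 31 October 2041.
October has 31 days — 0 days to the end of October leaves 42.
November has 30 days (12 left).
12 days into December → 12 December 2041.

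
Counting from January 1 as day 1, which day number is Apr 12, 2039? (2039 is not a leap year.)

Days in months before Apr: 31 + 28 + 31 = 90.
Plus 12 days into Apr → day 102.

102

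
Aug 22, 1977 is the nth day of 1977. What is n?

Days in months before Aug: 31 + 28 + 31 + 30 + 31 + 30 + 31 = 212.
Plus 22 days into Aug → day 234.

234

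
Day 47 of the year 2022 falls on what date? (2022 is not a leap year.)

Feb 16, 2022

Jan has 31 days (47 − 31 = 16 remain).
16 into Feb → Feb 16.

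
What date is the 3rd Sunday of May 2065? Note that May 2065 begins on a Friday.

May 17, 2065

May 2065 begins on a Friday, so the first Sunday is May 3 (2 days later).
The 3rd Sunday is 2 weeks later: 3 + 14 = 17.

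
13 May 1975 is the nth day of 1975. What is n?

Days in months before May: 31 + 28 + 31 + 30 = 120.
Plus 13 days into May → day 133.

133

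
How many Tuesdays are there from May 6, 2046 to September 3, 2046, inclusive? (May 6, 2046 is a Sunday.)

17

May 6, 2046 is a Sunday; the first Tuesday on or after it is May 8, 2046 (2 days later).
From May 8, 2046 to September 3, 2046: 23 + 30 + 31 + 31 + 3 = 118 days (rest of May, June, July, August, September).
118 ÷ 7 = 16 full weeks with remainder 6, so 16 more Tuesdays after the first → 17.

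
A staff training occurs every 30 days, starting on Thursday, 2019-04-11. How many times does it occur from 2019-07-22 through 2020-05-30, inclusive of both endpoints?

10

Occurrences land 30·i days after 2019-04-11 for i = 0, 1, 2, …
2019-07-22 is 102 days after the start; 102 ÷ 30 = 3 remainder 12; since the remainder is 12, round up to i = 4. First occurrence in the window: #5 on 2019-08-09 (4×30 = 120 days in).
2020-05-30 is 415 days after the start; 415 ÷ 30 = 13 remainder 25. Last occurrence in the window: #14 on 2020-05-05.
Occurrences #5 through #14: 10 in total.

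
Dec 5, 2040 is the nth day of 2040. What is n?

Days in months before Dec: 31 + 29 + 31 + 30 + 31 + 30 + 31 + 31 + 30 + 31 + 30 = 335.
Plus 5 days into Dec → day 340.

340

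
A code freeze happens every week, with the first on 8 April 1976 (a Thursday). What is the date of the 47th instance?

24 February 1977

The 47th occurrence is 46 intervals after the first: 46 × 7 = 322 days after 8 April 1976.
April has 30 days — 22 days to the end of April leaves 300.
May has 31 days (269 left).
June has 30 days (239 left).
July has 31 days (208 left).
August has 31 days (177 left).
September has 30 days (147 left).
October has 31 days (116 left).
November has 30 days (86 left).
December has 31 days (55 left).
January has 31 days (24 left).
24 days into February → 24 February 1977.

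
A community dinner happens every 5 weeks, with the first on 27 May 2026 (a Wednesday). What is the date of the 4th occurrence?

The 4th occurrence is 3 intervals after the first: 3 × 35 = 105 days after 27 May 2026.
May has 31 days — 4 days to the end of May leaves 101.
June has 30 days (71 left).
July has 31 days (40 left).
August has 31 days (9 left).
9 days into September → 9 September 2026.

9 September 2026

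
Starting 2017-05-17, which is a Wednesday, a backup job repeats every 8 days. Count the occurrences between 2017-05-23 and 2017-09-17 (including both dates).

Occurrences land 8·i days after 2017-05-17 for i = 0, 1, 2, …
2017-05-23 is 6 days after the start; 6 ÷ 8 = 0 remainder 6; since the remainder is 6, round up to i = 1. First occurrence in the window: #2 on 2017-05-25 (1×8 = 8 days in).
2017-09-17 is 123 days after the start; 123 ÷ 8 = 15 remainder 3. Last occurrence in the window: #16 on 2017-09-14.
Occurrences #2 through #16: 15 in total.

15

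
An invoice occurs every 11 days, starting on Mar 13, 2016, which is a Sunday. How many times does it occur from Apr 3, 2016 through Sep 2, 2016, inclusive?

Occurrences land 11·i days after Mar 13, 2016 for i = 0, 1, 2, …
Apr 3, 2016 is 21 days after the start; 21 ÷ 11 = 1 remainder 10; since the remainder is 10, round up to i = 2. First occurrence in the window: #3 on Apr 4, 2016 (2×11 = 22 days in).
Sep 2, 2016 is 173 days after the start; 173 ÷ 11 = 15 remainder 8. Last occurrence in the window: #16 on Aug 25, 2016.
Occurrences #3 through #16: 14 in total.

14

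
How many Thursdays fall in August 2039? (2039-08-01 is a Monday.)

4

2039-08-01 is a Monday; the first Thursday on or after it is 2039-08-04 (3 days later).
From 2039-08-04 to 2039-08-31 is 31 − 4 = 27 days.
27 ÷ 7 = 3 full weeks with remainder 6, so 3 more Thursdays after the first → 4.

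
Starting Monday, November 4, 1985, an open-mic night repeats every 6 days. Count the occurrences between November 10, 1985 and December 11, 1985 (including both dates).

6

Occurrences land 6·i days after November 4, 1985 for i = 0, 1, 2, …
November 10, 1985 is 6 days after the start; 6 ÷ 6 = 1 remainder 0. First occurrence in the window: #2 on November 10, 1985 (1×6 = 6 days in).
December 11, 1985 is 37 days after the start; 37 ÷ 6 = 6 remainder 1. Last occurrence in the window: #7 on December 10, 1985.
Occurrences #2 through #7: 6 in total.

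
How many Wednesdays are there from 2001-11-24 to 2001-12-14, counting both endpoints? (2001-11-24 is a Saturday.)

3

2001-11-24 is a Saturday; the first Wednesday on or after it is 2001-11-28 (4 days later).
From 2001-11-28 to 2001-12-14: 2 + 14 = 16 days (rest of November, December).
16 ÷ 7 = 2 full weeks with remainder 2, so 2 more Wednesdays after the first → 3.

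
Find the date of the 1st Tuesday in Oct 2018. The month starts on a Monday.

Oct 2018 begins on a Monday, so the first Tuesday is Oct 2 (1 day later).

Oct 2, 2018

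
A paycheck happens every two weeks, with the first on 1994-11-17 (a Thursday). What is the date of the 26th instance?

1995-11-02

The 26th occurrence is 25 intervals after the first: 25 × 14 = 350 days after 1994-11-17.
November has 30 days — 13 days to the end of November leaves 337.
December has 31 days (306 left).
January has 31 days (275 left).
February has 28 days (247 left).
March has 31 days (216 left).
April has 30 days (186 left).
May has 31 days (155 left).
June has 30 days (125 left).
July has 31 days (94 left).
August has 31 days (63 left).
September has 30 days (33 left).
October has 31 days (2 left).
2 days into November → 1995-11-02.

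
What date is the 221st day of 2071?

January has 31 days (221 − 31 = 190 remain).
February has 28 days (190 − 28 = 162 remain).
March has 31 days (162 − 31 = 131 remain).
April has 30 days (131 − 30 = 101 remain).
May has 31 days (101 − 31 = 70 remain).
June has 30 days (70 − 30 = 40 remain).
July has 31 days (40 − 31 = 9 remain).
9 into August → August 9.

August 9, 2071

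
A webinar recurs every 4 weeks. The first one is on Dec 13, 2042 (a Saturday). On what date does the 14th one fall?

The 14th occurrence is 13 intervals after the first: 13 × 28 = 364 days after Dec 13, 2042.
Dec has 31 days — 18 days to the end of Dec leaves 346.
Jan has 31 days (315 left).
Feb has 28 days (287 left).
Mar has 31 days (256 left).
Apr has 30 days (226 left).
May has 31 days (195 left).
Jun has 30 days (165 left).
Jul has 31 days (134 left).
Aug has 31 days (103 left).
Sep has 30 days (73 left).
Oct has 31 days (42 left).
Nov has 30 days (12 left).
12 days into Dec → Dec 12, 2043.

Dec 12, 2043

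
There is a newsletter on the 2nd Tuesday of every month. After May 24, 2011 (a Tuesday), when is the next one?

May 2011 starts on a Sunday; its first Tuesday is the 3rd, so the 2nd Tuesday is the 10th — May 10, 2011.
That is not after May 24, 2011, so look at June 2011.
June 2011 starts on a Wednesday; its first Tuesday is the 7th, so the 2nd Tuesday is the 14th — June 14, 2011.

June 14, 2011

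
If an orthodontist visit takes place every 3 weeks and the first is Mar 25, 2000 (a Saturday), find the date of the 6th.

Jul 8, 2000

The 6th occurrence is 5 intervals after the first: 5 × 21 = 105 days after Mar 25, 2000.
Mar has 31 days — 6 days to the end of Mar leaves 99.
Apr has 30 days (69 left).
May has 31 days (38 left).
Jun has 30 days (8 left).
8 days into Jul → Jul 8, 2000.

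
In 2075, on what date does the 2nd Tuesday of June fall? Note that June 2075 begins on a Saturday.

June 2075 begins on a Saturday, so the first Tuesday is June 4 (3 days later).
The 2nd Tuesday is 1 weeks later: 4 + 7 = 11.

2075-06-11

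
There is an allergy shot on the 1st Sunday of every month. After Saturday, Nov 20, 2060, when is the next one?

Nov 2060 starts on a Monday, so its 1st Sunday is Nov 7, 2060 (6 days in).
That is not after Nov 20, 2060, so look at Dec 2060.
Dec 2060 starts on a Wednesday, so its 1st Sunday is Dec 5, 2060 (4 days in).

Dec 5, 2060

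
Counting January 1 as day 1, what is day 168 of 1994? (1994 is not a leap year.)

January has 31 days (168 − 31 = 137 remain).
February has 28 days (137 − 28 = 109 remain).
March has 31 days (109 − 31 = 78 remain).
April has 30 days (78 − 30 = 48 remain).
May has 31 days (48 − 31 = 17 remain).
17 into June → June 17.

17 June 1994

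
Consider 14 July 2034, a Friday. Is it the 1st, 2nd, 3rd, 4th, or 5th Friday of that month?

2nd

Day 14 falls in week ⌈14/7⌉ of the month.
Days 1–7 hold the 1st Friday, 8–14 the 2nd, 15–21 the 3rd, 22–28 the 4th, 29–31 the 5th.
14 is in the range for the 2nd.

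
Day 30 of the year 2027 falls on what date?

30 into January → January 30.

30 January 2027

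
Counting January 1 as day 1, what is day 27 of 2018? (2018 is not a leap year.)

27 into January → January 27.

2018-01-27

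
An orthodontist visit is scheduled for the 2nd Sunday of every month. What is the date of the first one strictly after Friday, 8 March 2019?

10 March 2019

March 2019 starts on a Friday; its first Sunday is the 3rd, so the 2nd Sunday is the 10th — 10 March 2019.
10 March 2019 is after 8 March 2019, so that is the next one.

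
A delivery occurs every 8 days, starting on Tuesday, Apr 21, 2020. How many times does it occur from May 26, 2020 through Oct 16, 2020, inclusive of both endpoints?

Occurrences land 8·i days after Apr 21, 2020 for i = 0, 1, 2, …
May 26, 2020 is 35 days after the start; 35 ÷ 8 = 4 remainder 3; since the remainder is 3, round up to i = 5. First occurrence in the window: #6 on May 31, 2020 (5×8 = 40 days in).
Oct 16, 2020 is 178 days after the start; 178 ÷ 8 = 22 remainder 2. Last occurrence in the window: #23 on Oct 14, 2020.
Occurrences #6 through #23: 18 in total.

18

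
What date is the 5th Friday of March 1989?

The first Friday of March 1989 is March 3.
The 5th Friday is 4 weeks later: 3 + 28 = 31.

31 March 1989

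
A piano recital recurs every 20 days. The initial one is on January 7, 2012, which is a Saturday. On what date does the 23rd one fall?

March 22, 2013

The 23rd occurrence is 22 intervals after the first: 22 × 20 = 440 days after January 7, 2012.
January has 31 days — 24 days to the end of January leaves 416.
From end of January to end of 2012 is 335 days (81 left).
January has 31 days (50 left).
February has 28 days (22 left).
22 days into March → March 22, 2013.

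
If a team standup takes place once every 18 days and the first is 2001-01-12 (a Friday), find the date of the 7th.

The 7th occurrence is 6 intervals after the first: 6 × 18 = 108 days after 2001-01-12.
January has 31 days — 19 days to the end of January leaves 89.
February has 28 days (61 left).
March has 31 days (30 left).
30 days into April → 2001-04-30.

2001-04-30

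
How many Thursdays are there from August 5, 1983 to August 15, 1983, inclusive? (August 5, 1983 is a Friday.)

1

August 5, 1983 is a Friday; the first Thursday on or after it is August 11, 1983 (6 days later).
From August 11, 1983 to August 15, 1983 is 15 − 11 = 4 days.
4 ÷ 7 = 0 full weeks with remainder 4, so 0 more Thursdays after the first → 1.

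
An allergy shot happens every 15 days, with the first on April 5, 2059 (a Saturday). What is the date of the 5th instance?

June 4, 2059

The 5th occurrence is 4 intervals after the first: 4 × 15 = 60 days after April 5, 2059.
April has 30 days — 25 days to the end of April leaves 35.
May has 31 days (4 left).
4 days into June → June 4, 2059.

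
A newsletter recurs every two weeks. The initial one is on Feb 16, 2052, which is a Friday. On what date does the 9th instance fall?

The 9th occurrence is 8 intervals after the first: 8 × 14 = 112 days after Feb 16, 2052.
Feb has 29 days — 13 days to the end of Feb leaves 99.
Mar has 31 days (68 left).
Apr has 30 days (38 left).
May has 31 days (7 left).
7 days into Jun → Jun 7, 2052.

Jun 7, 2052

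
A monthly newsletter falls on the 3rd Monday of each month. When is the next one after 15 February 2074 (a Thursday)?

February 2074 starts on a Thursday; its first Monday is the 5th, so the 3rd Monday is the 19th — 19 February 2074.
19 February 2074 is after 15 February 2074, so that is the next one.

19 February 2074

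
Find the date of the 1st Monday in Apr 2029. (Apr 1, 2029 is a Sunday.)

Apr 2, 2029

Apr 2029 begins on a Sunday, so the first Monday is Apr 2 (1 day later).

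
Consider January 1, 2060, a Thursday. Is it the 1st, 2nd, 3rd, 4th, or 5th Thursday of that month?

Day 1 falls in week ⌈1/7⌉ of the month.
Days 1–7 hold the 1st Thursday, 8–14 the 2nd, 15–21 the 3rd, 22–28 the 4th, 29–31 the 5th.
1 is in the range for the 1st.

1st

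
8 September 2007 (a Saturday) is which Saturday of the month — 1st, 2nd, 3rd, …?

Day 8 falls in week ⌈8/7⌉ of the month.
Days 1–7 hold the 1st Saturday, 8–14 the 2nd, 15–21 the 3rd, 22–28 the 4th, 29–31 the 5th.
8 is in the range for the 2nd.

2nd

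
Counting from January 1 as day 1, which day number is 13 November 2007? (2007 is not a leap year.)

Days in months before November: 31 + 28 + 31 + 30 + 31 + 30 + 31 + 31 + 30 + 31 = 304.
Plus 13 days into November → day 317.

317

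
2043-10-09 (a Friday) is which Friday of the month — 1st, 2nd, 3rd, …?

2nd

Day 9 falls in week ⌈9/7⌉ of the month.
Days 1–7 hold the 1st Friday, 8–14 the 2nd, 15–21 the 3rd, 22–28 the 4th, 29–31 the 5th.
9 is in the range for the 2nd.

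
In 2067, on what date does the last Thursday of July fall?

July 28, 2067

The first Thursday of July 2067 is July 7.
July 2067 has 31 days. Adding weeks: 7, 14, 21, 28 — the last one ≤ 31 is the 28th.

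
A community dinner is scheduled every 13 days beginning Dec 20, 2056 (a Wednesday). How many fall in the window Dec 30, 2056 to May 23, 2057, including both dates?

Occurrences land 13·i days after Dec 20, 2056 for i = 0, 1, 2, …
Dec 30, 2056 is 10 days after the start; 10 ÷ 13 = 0 remainder 10; since the remainder is 10, round up to i = 1. First occurrence in the window: #2 on Jan 2, 2057 (1×13 = 13 days in).
May 23, 2057 is 154 days after the start; 154 ÷ 13 = 11 remainder 11. Last occurrence in the window: #12 on May 12, 2057.
Occurrences #2 through #12: 11 in total.

11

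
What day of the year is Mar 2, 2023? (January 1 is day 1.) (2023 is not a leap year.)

61

Days in months before Mar: 31 + 28 = 59.
Plus 2 days into Mar → day 61.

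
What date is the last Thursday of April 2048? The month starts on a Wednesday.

April 2048 begins on a Wednesday, so the first Thursday is April 2 (1 day later).
April 2048 has 30 days. Adding weeks: 2, 9, 16, 23, 30 — the last one ≤ 30 is the 30th.

April 30, 2048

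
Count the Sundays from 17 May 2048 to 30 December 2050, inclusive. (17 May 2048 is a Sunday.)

17 May 2048 is a Sunday; the first Sunday on or after it is 17 May 2048.
From 17 May 2048 to 30 December 2050: 228 + 365 + 364 = 957 days (rest of 2048, 2049, to 30 December 2050 in 2050).
957 ÷ 7 = 136 full weeks with remainder 5, so 136 more Sundays after the first → 137.

137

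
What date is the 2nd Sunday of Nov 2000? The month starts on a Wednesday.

Nov 12, 2000

Nov 2000 begins on a Wednesday, so the first Sunday is Nov 5 (4 days later).
The 2nd Sunday is 1 weeks later: 5 + 7 = 12.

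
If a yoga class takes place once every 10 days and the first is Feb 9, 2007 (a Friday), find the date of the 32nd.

Dec 16, 2007

The 32nd occurrence is 31 intervals after the first: 31 × 10 = 310 days after Feb 9, 2007.
Feb has 28 days — 19 days to the end of Feb leaves 291.
Mar has 31 days (260 left).
Apr has 30 days (230 left).
May has 31 days (199 left).
Jun has 30 days (169 left).
Jul has 31 days (138 left).
Aug has 31 days (107 left).
Sep has 30 days (77 left).
Oct has 31 days (46 left).
Nov has 30 days (16 left).
16 days into Dec → Dec 16, 2007.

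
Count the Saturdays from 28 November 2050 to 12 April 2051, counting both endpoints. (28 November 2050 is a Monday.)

19

28 November 2050 is a Monday; the first Saturday on or after it is 3 December 2050 (5 days later).
From 3 December 2050 to 12 April 2051: 28 + 31 + 28 + 31 + 12 = 130 days (rest of December, January, February, March, April).
130 ÷ 7 = 18 full weeks with remainder 4, so 18 more Saturdays after the first → 19.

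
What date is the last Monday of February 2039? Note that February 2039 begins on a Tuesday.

28 February 2039

February 2039 begins on a Tuesday, so the first Monday is February 7 (6 days later).
February 2039 has 28 days. Adding weeks: 7, 14, 21, 28 — the last one ≤ 28 is the 28th.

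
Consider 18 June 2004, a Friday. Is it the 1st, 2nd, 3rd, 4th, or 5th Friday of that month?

3rd

Day 18 falls in week ⌈18/7⌉ of the month.
Days 1–7 hold the 1st Friday, 8–14 the 2nd, 15–21 the 3rd, 22–28 the 4th, 29–31 the 5th.
18 is in the range for the 3rd.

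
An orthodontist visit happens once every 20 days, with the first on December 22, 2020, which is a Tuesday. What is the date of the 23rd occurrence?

The 23rd occurrence is 22 intervals after the first: 22 × 20 = 440 days after December 22, 2020.
December has 31 days — 9 days to the end of December leaves 431.
2021 has 365 days (66 left).
January has 31 days (35 left).
February has 28 days (7 left).
7 days into March → March 7, 2022.

March 7, 2022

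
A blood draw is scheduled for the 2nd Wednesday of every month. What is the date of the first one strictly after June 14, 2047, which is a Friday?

June 2047 starts on a Saturday; its first Wednesday is the 5th, so the 2nd Wednesday is the 12th — June 12, 2047.
That is not after June 14, 2047, so look at July 2047.
July 2047 starts on a Monday; its first Wednesday is the 3rd, so the 2nd Wednesday is the 10th — July 10, 2047.

July 10, 2047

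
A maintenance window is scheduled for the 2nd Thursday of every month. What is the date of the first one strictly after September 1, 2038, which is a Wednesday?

September 9, 2038

September 2038 starts on a Wednesday; its first Thursday is the 2nd, so the 2nd Thursday is the 9th — September 9, 2038.
September 9, 2038 is after September 1, 2038, so that is the next one.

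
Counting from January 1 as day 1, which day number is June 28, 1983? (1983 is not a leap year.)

Days in months before June: 31 + 28 + 31 + 30 + 31 = 151.
Plus 28 days into June → day 179.

179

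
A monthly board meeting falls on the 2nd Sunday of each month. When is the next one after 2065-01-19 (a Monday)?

January 2065 starts on a Thursday; its first Sunday is the 4th, so the 2nd Sunday is the 11th — 2065-01-11.
That is not after 2065-01-19, so look at February 2065.
February 2065 starts on a Sunday; its first Sunday is the 1st, so the 2nd Sunday is the 8th — 2065-02-08.

2065-02-08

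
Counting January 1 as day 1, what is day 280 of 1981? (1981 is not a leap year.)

1981-10-07

January has 31 days (280 − 31 = 249 remain).
February has 28 days (249 − 28 = 221 remain).
March has 31 days (221 − 31 = 190 remain).
April has 30 days (190 − 30 = 160 remain).
May has 31 days (160 − 31 = 129 remain).
June has 30 days (129 − 30 = 99 remain).
July has 31 days (99 − 31 = 68 remain).
August has 31 days (68 − 31 = 37 remain).
September has 30 days (37 − 30 = 7 remain).
7 into October → October 7.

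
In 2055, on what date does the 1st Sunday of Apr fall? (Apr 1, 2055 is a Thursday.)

Apr 2055 begins on a Thursday, so the first Sunday is Apr 4 (3 days later).

Apr 4, 2055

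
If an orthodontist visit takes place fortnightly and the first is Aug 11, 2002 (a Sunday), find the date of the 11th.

The 11th occurrence is 10 intervals after the first: 10 × 14 = 140 days after Aug 11, 2002.
Aug has 31 days — 20 days to the end of Aug leaves 120.
Sep has 30 days (90 left).
Oct has 31 days (59 left).
Nov has 30 days (29 left).
29 days into Dec → Dec 29, 2002.

Dec 29, 2002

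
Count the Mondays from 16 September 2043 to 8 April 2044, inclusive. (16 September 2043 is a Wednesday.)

29

16 September 2043 is a Wednesday; the first Monday on or after it is 21 September 2043 (5 days later).
From 21 September 2043 to 8 April 2044: 9 + 31 + 30 + 31 + 31 + 29 + 31 + 8 = 200 days (rest of September, October, November, December, January, February, March, April).
200 ÷ 7 = 28 full weeks with remainder 4, so 28 more Mondays after the first → 29.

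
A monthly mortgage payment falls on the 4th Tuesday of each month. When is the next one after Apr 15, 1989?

Apr 1989 starts on a Saturday; its first Tuesday is the 4th, so the 4th Tuesday is the 25th — Apr 25, 1989.
Apr 25, 1989 is after Apr 15, 1989, so that is the next one.

Apr 25, 1989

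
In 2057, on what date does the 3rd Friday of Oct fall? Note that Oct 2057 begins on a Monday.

Oct 19, 2057

Oct 2057 begins on a Monday, so the first Friday is Oct 5 (4 days later).
The 3rd Friday is 2 weeks later: 5 + 14 = 19.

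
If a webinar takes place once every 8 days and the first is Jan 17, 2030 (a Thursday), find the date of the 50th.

The 50th occurrence is 49 intervals after the first: 49 × 8 = 392 days after Jan 17, 2030.
Jan has 31 days — 14 days to the end of Jan leaves 378.
Feb has 28 days (350 left).
Mar has 31 days (319 left).
Apr has 30 days (289 left).
May has 31 days (258 left).
Jun has 30 days (228 left).
Jul has 31 days (197 left).
Aug has 31 days (166 left).
Sep has 30 days (136 left).
Oct has 31 days (105 left).
Nov has 30 days (75 left).
Dec has 31 days (44 left).
Jan has 31 days (13 left).
13 days into Feb → Feb 13, 2031.

Feb 13, 2031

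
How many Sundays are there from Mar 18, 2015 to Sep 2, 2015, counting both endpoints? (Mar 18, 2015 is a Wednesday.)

24

Mar 18, 2015 is a Wednesday; the first Sunday on or after it is Mar 22, 2015 (4 days later).
From Mar 22, 2015 to Sep 2, 2015: 9 + 30 + 31 + 30 + 31 + 31 + 2 = 164 days (rest of Mar, Apr, May, Jun, Jul, Aug, Sep).
164 ÷ 7 = 23 full weeks with remainder 3, so 23 more Sundays after the first → 24.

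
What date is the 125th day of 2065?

2065-05-05

January has 31 days (125 − 31 = 94 remain).
February has 28 days (94 − 28 = 66 remain).
March has 31 days (66 − 31 = 35 remain).
April has 30 days (35 − 30 = 5 remain).
5 into May → May 5.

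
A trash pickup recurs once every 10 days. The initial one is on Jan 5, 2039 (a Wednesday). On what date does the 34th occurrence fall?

The 34th occurrence is 33 intervals after the first: 33 × 10 = 330 days after Jan 5, 2039.
Jan has 31 days — 26 days to the end of Jan leaves 304.
Feb has 28 days (276 left).
Mar has 31 days (245 left).
Apr has 30 days (215 left).
May has 31 days (184 left).
Jun has 30 days (154 left).
Jul has 31 days (123 left).
Aug has 31 days (92 left).
Sep has 30 days (62 left).
Oct has 31 days (31 left).
Nov has 30 days (1 left).
1 day into Dec → Dec 1, 2039.

Dec 1, 2039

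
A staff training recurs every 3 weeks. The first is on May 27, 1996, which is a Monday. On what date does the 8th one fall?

The 8th occurrence is 7 intervals after the first: 7 × 21 = 147 days after May 27, 1996.
May has 31 days — 4 days to the end of May leaves 143.
Jun has 30 days (113 left).
Jul has 31 days (82 left).
Aug has 31 days (51 left).
Sep has 30 days (21 left).
21 days into Oct → Oct 21, 1996.

Oct 21, 1996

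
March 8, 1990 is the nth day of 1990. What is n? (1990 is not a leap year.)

Days in months before March: 31 + 28 = 59.
Plus 8 days into March → day 67.

67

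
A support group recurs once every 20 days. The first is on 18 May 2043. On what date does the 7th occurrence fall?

15 September 2043

The 7th occurrence is 6 intervals after the first: 6 × 20 = 120 days after 18 May 2043.
May has 31 days — 13 days to the end of May leaves 107.
June has 30 days (77 left).
July has 31 days (46 left).
August has 31 days (15 left).
15 days into September → 15 September 2043.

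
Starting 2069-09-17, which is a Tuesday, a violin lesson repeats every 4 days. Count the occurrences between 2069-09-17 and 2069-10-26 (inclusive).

10

Occurrences land 4·i days after 2069-09-17 for i = 0, 1, 2, …
The window opens on the start date, so the first occurrence inside is #1 on 2069-09-17.
2069-10-26 is 39 days after the start; 39 ÷ 4 = 9 remainder 3. Last occurrence in the window: #10 on 2069-10-23.
Occurrences #1 through #10: 10 in total.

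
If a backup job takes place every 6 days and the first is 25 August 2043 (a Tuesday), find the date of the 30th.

15 February 2044

The 30th occurrence is 29 intervals after the first: 29 × 6 = 174 days after 25 August 2043.
August has 31 days — 6 days to the end of August leaves 168.
September has 30 days (138 left).
October has 31 days (107 left).
November has 30 days (77 left).
December has 31 days (46 left).
January has 31 days (15 left).
15 days into February → 15 February 2044.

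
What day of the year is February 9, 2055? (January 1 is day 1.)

40

Days in months before February: 31 = 31.
Plus 9 days into February → day 40.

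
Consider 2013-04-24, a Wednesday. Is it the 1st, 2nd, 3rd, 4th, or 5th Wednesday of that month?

4th

Day 24 falls in week ⌈24/7⌉ of the month.
Days 1–7 hold the 1st Wednesday, 8–14 the 2nd, 15–21 the 3rd, 22–28 the 4th, 29–31 the 5th.
24 is in the range for the 4th.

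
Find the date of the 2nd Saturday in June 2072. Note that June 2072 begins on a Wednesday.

June 2072 begins on a Wednesday, so the first Saturday is June 4 (3 days later).
The 2nd Saturday is 1 weeks later: 4 + 7 = 11.

June 11, 2072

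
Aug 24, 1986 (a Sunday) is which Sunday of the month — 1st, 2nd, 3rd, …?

Day 24 falls in week ⌈24/7⌉ of the month.
Days 1–7 hold the 1st Sunday, 8–14 the 2nd, 15–21 the 3rd, 22–28 the 4th, 29–31 the 5th.
24 is in the range for the 4th.

4th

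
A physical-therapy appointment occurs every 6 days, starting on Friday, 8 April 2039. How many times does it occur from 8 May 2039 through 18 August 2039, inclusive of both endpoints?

Occurrences land 6·i days after 8 April 2039 for i = 0, 1, 2, …
8 May 2039 is 30 days after the start; 30 ÷ 6 = 5 remainder 0. First occurrence in the window: #6 on 8 May 2039 (5×6 = 30 days in).
18 August 2039 is 132 days after the start; 132 ÷ 6 = 22 remainder 0. Last occurrence in the window: #23 on 18 August 2039.
Occurrences #6 through #23: 18 in total.

18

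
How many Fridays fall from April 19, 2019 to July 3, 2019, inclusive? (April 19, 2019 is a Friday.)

11

April 19, 2019 is a Friday; the first Friday on or after it is April 19, 2019.
From April 19, 2019 to July 3, 2019: 11 + 31 + 30 + 3 = 75 days (rest of April, May, June, July).
75 ÷ 7 = 10 full weeks with remainder 5, so 10 more Fridays after the first → 11.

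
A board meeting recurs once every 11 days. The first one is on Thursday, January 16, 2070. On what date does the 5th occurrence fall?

The 5th occurrence is 4 intervals after the first: 4 × 11 = 44 days after January 16, 2070.
January has 31 days — 15 days to the end of January leaves 29.
February has 28 days (1 left).
1 day into March → March 1, 2070.

March 1, 2070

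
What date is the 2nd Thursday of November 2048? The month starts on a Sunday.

November 2048 begins on a Sunday, so the first Thursday is November 5 (4 days later).
The 2nd Thursday is 1 weeks later: 5 + 7 = 12.

12 November 2048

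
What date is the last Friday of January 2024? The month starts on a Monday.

2024-01-26

January 2024 begins on a Monday, so the first Friday is January 5 (4 days later).
January 2024 has 31 days. Adding weeks: 5, 12, 19, 26 — the last one ≤ 31 is the 26th.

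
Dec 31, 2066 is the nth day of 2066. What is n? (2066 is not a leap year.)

365

Days in months before Dec: 31 + 28 + 31 + 30 + 31 + 30 + 31 + 31 + 30 + 31 + 30 = 334.
Plus 31 days into Dec → day 365.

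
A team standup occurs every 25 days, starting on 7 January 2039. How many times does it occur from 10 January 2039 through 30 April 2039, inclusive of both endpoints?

Occurrences land 25·i days after 7 January 2039 for i = 0, 1, 2, …
10 January 2039 is 3 days after the start; 3 ÷ 25 = 0 remainder 3; since the remainder is 3, round up to i = 1. First occurrence in the window: #2 on 1 February 2039 (1×25 = 25 days in).
30 April 2039 is 113 days after the start; 113 ÷ 25 = 4 remainder 13. Last occurrence in the window: #5 on 17 April 2039.
Occurrences #2 through #5: 4 in total.

4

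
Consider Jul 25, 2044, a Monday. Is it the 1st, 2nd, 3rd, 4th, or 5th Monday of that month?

4th

Day 25 falls in week ⌈25/7⌉ of the month.
Days 1–7 hold the 1st Monday, 8–14 the 2nd, 15–21 the 3rd, 22–28 the 4th, 29–31 the 5th.
25 is in the range for the 4th.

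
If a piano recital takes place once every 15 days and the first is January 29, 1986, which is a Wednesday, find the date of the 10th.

The 10th occurrence is 9 intervals after the first: 9 × 15 = 135 days after January 29, 1986.
January has 31 days — 2 days to the end of January leaves 133.
February has 28 days (105 left).
March has 31 days (74 left).
April has 30 days (44 left).
May has 31 days (13 left).
13 days into June → June 13, 1986.

June 13, 1986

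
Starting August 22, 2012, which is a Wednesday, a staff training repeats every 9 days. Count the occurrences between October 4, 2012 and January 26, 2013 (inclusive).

Occurrences land 9·i days after August 22, 2012 for i = 0, 1, 2, …
October 4, 2012 is 43 days after the start; 43 ÷ 9 = 4 remainder 7; since the remainder is 7, round up to i = 5. First occurrence in the window: #6 on October 6, 2012 (5×9 = 45 days in).
January 26, 2013 is 157 days after the start; 157 ÷ 9 = 17 remainder 4. Last occurrence in the window: #18 on January 22, 2013.
Occurrences #6 through #18: 13 in total.

13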